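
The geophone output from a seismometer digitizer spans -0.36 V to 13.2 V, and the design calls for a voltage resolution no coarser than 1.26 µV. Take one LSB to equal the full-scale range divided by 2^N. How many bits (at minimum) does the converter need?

24 bits

The full-scale span is 13.2 − (-0.36) = 13.56 V.
Required number of levels: 13.56/1.26 µV = 1.0762e7; smallest N with 2^N ≥ that is 24.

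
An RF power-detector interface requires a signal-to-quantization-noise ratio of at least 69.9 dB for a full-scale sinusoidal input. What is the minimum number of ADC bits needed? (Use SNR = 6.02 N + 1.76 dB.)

12 bits

Solving 6.02 N ≥ 69.9 − 1.76: N ≥ 11.319. Round up → N = 12.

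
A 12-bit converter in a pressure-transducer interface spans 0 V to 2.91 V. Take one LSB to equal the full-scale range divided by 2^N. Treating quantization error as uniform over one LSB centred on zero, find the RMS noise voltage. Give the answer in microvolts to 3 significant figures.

205 µV

V_FS = 2.91 V.
LSB = 2.91 V ÷ 2^12 = 2.91/4096 V = 0.71045 mV.
V_rms = LSB/√12 = 0.71045 mV / √12 = 205 µV.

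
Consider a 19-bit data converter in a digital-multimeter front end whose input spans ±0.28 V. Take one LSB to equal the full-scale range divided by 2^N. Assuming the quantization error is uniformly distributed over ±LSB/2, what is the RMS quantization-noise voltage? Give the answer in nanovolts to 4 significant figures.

The full-scale span is 0.28 − (-0.28) = 0.56 V.
Step size = 0.56/524288 V = 1.06812 µV.
V_rms = LSB/√12 = 1.06812 µV / √12 = 308.3 nV.

308.3 nV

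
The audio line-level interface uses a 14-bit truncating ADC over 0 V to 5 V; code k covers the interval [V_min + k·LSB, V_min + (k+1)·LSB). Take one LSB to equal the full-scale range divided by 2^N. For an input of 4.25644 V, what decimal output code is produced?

13947

V_FS = 5 V. LSB = 5 V / 2^14 ≈ 305.2 µV.
(V_in − V_min) × 2^14/range = (4.25644 − (0)) × 16384/5 = 13947.503.
Floor → code = 13947.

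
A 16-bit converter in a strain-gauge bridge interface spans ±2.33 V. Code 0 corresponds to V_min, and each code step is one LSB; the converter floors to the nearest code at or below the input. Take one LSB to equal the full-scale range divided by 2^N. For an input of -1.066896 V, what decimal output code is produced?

Range = 2.33 − (-2.33) = 4.66 V. LSB = 4.66 V / 2^16 ≈ 71.11 µV.
(V_in − V_min) × 2^16/range = (-1.066896 − (-2.33)) × 65536/4.66 = 17763.687.
Floor → code = 17763.

17763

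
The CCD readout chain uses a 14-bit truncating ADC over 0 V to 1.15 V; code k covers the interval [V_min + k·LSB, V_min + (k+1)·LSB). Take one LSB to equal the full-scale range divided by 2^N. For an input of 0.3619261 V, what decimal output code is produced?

V_FS = 1.15 V. LSB = 1.15 V / 2^14 ≈ 70.19 µV.
V_in − V_min = 0.3619261 − (0) = 0.3619261 V.
Divide by LSB: 0.3619261 × 16384/1.15 = 5156.3454.
Truncating gives code 5156.

5156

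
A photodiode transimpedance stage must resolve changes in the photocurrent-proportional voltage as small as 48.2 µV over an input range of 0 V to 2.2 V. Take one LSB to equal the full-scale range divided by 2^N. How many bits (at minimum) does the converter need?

16 bits

Span = 2.2 V.
Required number of levels: 2.2/48.2 µV = 45643; smallest N with 2^N ≥ that is 16.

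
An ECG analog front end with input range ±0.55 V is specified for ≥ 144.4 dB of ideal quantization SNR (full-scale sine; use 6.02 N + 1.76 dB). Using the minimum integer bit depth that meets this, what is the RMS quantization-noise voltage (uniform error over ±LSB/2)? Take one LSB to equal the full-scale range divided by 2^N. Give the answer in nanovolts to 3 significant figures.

Range = 0.55 − (-0.55) = 1.1 V.
Solving 6.02 N ≥ 144.4 − 1.76: N ≥ 23.694. Round up → N = 24.
One LSB is 1.1 V / 16777216 = 65.565 nV.
V_rms = LSB/√12 = 18.9 nV.

18.9 nV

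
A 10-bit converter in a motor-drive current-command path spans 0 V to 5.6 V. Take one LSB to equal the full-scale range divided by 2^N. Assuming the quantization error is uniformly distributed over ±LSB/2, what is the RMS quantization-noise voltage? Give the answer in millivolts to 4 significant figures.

Range is 5.6 V.
LSB = 5.6 V ÷ 2^10 = 5.6/1024 V = 5.46875 mV.
For a uniform distribution on [−LSB/2, +LSB/2], V_rms = LSB/√12 = 5.46875 mV/3.4641 = 1.579 mV.

1.579 mV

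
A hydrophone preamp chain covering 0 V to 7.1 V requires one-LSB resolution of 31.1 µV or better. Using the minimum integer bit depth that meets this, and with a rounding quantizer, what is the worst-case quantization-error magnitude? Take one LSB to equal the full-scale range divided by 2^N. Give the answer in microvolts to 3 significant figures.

13.5 µV

Span = 7.1 V.
Need 2^N ≥ 7.1 V / 31.1 µV = 228300 → N_min = 18.
One LSB is 7.1 V / 262144 = 27.084 µV.
Max error for round-to-nearest is LSB/2 = 13.5 µV.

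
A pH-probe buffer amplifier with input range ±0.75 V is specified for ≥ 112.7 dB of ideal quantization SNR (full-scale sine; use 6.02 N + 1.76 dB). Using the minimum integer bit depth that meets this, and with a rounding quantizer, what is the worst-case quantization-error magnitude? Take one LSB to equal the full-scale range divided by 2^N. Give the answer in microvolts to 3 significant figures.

1.43 µV

The full-scale span is 0.75 − (-0.75) = 1.5 V.
N ≥ (112.7 − 1.76)/6.02 = 18.429 → N_min = 19.
One LSB is 1.5 V / 524288 = 2.8610 µV.
|e|_max = LSB/2 = 1.43 µV.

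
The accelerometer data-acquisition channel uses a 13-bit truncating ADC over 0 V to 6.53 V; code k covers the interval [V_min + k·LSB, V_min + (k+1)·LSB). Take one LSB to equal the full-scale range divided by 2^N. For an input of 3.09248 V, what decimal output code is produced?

Range is 6.53 V. LSB = 6.53 V / 2^13 ≈ 0.7971 mV.
V_in − V_min = 3.09248 − (0) = 3.09248 V.
Divide by LSB: 3.09248 × 8192/6.53 = 3879.5706.
Truncating gives code 3879.

3879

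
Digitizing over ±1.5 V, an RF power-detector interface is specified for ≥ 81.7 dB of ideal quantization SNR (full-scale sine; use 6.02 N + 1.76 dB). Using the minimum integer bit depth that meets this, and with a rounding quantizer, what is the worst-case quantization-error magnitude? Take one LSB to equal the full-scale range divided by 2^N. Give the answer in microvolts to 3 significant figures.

91.6 µV

Full-scale range = 1.5 V − (-1.5 V) = 3 V.
N ≥ (81.7 − 1.76)/6.02 = 13.279 → N_min = 14.
One LSB is 3 V / 16384 = 183.11 µV.
Max error for round-to-nearest is LSB/2 = 91.6 µV.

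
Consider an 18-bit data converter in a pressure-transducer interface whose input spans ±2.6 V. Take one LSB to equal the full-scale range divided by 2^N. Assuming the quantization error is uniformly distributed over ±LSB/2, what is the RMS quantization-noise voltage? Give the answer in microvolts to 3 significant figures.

5.73 µV

The full-scale span is 2.6 − (-2.6) = 5.2 V.
Step size = 5.2/262144 V = 19.836 µV.
σ_q = LSB/√12 = 19.836 µV/3.4641 = 5.73 µV.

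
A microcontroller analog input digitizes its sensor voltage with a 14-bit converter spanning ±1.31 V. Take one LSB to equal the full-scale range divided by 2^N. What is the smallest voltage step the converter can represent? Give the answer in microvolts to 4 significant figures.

Span: 1.31 V − (-1.31 V) = 2.62 V.
Number of codes = 2^14 = 16384.
One LSB is 2.62 V / 16384 = 159.9 µV.

159.9 µV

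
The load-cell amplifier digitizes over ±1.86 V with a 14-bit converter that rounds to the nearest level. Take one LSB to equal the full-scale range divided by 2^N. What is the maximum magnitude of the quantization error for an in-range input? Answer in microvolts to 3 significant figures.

Range = 1.86 − (-1.86) = 3.72 V.
LSB = 3.72 V / 2^14 = 227.05 µV.
Worst-case error for round-to-nearest is half an LSB: 114 µV.

114 µV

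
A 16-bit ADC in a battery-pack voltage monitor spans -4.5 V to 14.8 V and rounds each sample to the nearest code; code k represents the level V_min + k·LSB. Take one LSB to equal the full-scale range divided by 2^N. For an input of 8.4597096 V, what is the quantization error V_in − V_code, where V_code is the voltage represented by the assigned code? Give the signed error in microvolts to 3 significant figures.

Span: 14.8 V − (-4.5 V) = 19.3 V. LSB = 19.3 V / 2^16 ≈ 294.5 µV.
Position in LSBs: (8.4597096 − (-4.5)) × 65536/19.3 = 44006.6077; rounding gives k = 44007.
V_code = V_min + k × range/2^16 = -4.5 + 44007 × 19.3/65536 = 8.4598251343 V.
V_in − V_code = 8.4597096 − (8.4598251343) = −116 µV.

−116 µV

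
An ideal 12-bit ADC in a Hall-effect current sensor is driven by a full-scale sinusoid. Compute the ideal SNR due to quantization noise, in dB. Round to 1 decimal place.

6.02(12) + 1.76 = 72.24 + 1.76 = 74.00 dB.

74.0 dB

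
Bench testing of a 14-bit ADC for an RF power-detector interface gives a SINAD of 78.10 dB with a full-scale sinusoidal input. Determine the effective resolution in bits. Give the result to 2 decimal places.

12.68 bits

ENOB = (78.10 − 1.76)/6.02 = 12.6811 bits.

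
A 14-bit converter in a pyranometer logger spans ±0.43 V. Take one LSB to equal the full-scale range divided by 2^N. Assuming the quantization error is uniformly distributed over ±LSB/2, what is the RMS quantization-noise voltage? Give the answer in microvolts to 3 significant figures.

15.2 µV

The full-scale span is 0.43 − (-0.43) = 0.86 V.
Step size = 0.86/16384 V = 52.490 µV.
σ_q = LSB/√12 = 52.490 µV/3.4641 = 15.2 µV.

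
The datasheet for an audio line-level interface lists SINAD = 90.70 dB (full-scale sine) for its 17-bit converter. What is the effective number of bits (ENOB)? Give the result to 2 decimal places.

ENOB = (SINAD − 1.76) / 6.02 = (90.70 − 1.76) / 6.02 = 88.94 / 6.02 = 14.7741.

14.77 bits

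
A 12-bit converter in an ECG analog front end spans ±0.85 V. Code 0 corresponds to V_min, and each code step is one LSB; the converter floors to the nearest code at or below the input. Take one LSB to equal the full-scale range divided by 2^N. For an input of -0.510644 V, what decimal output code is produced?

Range = 0.85 − (-0.85) = 1.7 V. LSB = 1.7 V / 2^12 ≈ 415.0 µV.
V_in − V_min = -0.510644 − (-0.85) = 0.339356 V.
Divide by LSB: 0.339356 × 4096/1.7 = 817.6483.
Truncating gives code 817.

817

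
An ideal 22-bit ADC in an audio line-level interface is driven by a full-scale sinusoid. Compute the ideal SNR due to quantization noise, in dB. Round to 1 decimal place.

6.02(22) + 1.76 = 132.44 + 1.76 = 134.20 dB.

134.2 dB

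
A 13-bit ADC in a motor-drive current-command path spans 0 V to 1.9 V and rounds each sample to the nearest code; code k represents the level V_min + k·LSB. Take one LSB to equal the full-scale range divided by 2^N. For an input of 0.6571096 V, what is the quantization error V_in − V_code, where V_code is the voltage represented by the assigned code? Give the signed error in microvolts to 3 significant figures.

Full-scale range = 1.9 V. LSB = 1.9 V / 2^13 ≈ 231.9 µV.
(V_in − V_min)/LSB = (0.6571096 − (0)) × 8192/1.9 = 2833.1799 → nearest code k = 2833.
Reconstructed level: 0 + 2833 × 1.9/8192 V = 0.6570678711 V.
V_in − V_code = 0.6571096 − (0.6570678711) = +41.7 µV.

+41.7 µV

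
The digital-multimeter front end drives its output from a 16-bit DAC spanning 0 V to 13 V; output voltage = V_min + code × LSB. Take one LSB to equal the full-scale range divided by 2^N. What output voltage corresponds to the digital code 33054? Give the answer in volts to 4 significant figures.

6.557 V

Range is 13 V. LSB = 13 V / 2^16.
V_out = 0 + 33054 × (13/65536) V
      = 0 + 6.55673 = 6.55673 V.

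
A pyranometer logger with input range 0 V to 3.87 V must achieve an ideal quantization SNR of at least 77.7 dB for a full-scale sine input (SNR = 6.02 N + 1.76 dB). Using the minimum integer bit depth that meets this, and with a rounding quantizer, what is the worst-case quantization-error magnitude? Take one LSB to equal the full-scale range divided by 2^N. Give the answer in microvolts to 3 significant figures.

236 µV

Full-scale range = 3.87 V.
Solving 6.02 N ≥ 77.7 − 1.76: N ≥ 12.615. Round up → N = 13.
LSB = 3.87 V ÷ 2^13 = 3.87/8192 V = 472.41 µV.
Half an LSB is 236 µV.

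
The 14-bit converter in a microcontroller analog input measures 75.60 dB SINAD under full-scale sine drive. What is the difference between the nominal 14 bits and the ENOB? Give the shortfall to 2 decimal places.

N_eff = (75.60 − 1.76)/6.02 = 12.2658 bits.
Shortfall = 14 − 12.2658 = 1.7342 bits.

1.73 bits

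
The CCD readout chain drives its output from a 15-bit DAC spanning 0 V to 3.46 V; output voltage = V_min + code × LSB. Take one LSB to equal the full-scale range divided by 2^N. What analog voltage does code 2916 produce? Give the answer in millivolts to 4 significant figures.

307.9 mV

Full-scale range = 3.46 V. LSB = 3.46 V / 2^15.
Output = V_min + (2916/32768) × range = 0 + 0.0889893 × 3.46 V
      = 0 + 0.307903 = 0.307903 V.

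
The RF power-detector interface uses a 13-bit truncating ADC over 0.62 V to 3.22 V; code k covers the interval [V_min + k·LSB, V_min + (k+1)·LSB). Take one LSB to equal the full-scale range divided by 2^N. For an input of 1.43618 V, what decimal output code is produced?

The full-scale span is 3.22 − (0.62) = 2.6 V. LSB = 2.6 V / 2^13 ≈ 317.4 µV.
V_in − V_min = 1.43618 − (0.62) = 0.81618 V.
Divide by LSB: 0.81618 × 8192/2.6 = 2571.5948.
Truncating gives code 2571.

2571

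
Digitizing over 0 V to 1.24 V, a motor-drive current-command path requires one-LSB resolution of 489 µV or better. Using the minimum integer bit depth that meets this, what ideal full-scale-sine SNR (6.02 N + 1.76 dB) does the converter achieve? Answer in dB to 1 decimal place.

74.0 dB

Full-scale range = 1.24 V.
Required number of levels: 1.24/489 µV = 2535.8; smallest N with 2^N ≥ that is 12.
Ideal SNR at N = 12: 6.02·12 + 1.76 = 74.0 dB.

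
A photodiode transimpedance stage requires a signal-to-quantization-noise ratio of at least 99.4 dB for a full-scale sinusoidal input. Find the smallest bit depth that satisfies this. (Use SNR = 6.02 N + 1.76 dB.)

17 bits

6.02 N + 1.76 ≥ 99.4 gives N ≥ 16.219, so the minimum integer is 17.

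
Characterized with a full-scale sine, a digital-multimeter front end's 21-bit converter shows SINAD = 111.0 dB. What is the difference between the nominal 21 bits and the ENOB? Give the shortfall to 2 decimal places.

2.85 bits

ENOB = (SINAD − 1.76)/6.02 = (111.0 − 1.76)/6.02 = 18.1462 bits.
21 − 18.1462 = 2.85 bits below nominal.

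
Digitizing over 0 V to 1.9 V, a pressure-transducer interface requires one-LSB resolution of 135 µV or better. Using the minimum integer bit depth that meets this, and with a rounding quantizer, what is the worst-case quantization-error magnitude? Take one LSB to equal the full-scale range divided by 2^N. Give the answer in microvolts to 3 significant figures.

58.0 µV

Full-scale range = 1.9 V.
Need 2^N ≥ 1.9 V / 135 µV = 14070 → N_min = 14.
LSB = 1.9 V / 2^14 = 115.97 µV.
|e|_max = LSB/2 = 58.0 µV.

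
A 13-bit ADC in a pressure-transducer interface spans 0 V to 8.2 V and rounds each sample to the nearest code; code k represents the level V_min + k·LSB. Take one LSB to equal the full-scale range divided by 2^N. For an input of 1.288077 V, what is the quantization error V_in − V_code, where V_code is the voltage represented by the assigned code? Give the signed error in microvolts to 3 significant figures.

Range is 8.2 V. LSB = 8.2 V / 2^13 ≈ 1.001 mV.
(V_in − V_min)/LSB = (1.288077 − (0)) × 8192/8.2 = 1286.8203 → nearest code k = 1287.
V_code = V_min + k × range/2^13 = 0 + 1287 × 8.2/8192 = 1.288256836 V.
e = 1.288077 − (1.288256836) = −180 µV.

−180 µV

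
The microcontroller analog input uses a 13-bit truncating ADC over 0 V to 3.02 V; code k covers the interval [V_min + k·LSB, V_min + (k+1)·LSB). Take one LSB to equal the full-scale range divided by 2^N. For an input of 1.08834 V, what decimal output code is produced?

2952

Full-scale range = 3.02 V. LSB = 3.02 V / 2^13 ≈ 368.7 µV.
V_in − V_min = 1.08834 − (0) = 1.08834 V.
Divide by LSB: 1.08834 × 8192/3.02 = 2952.2123.
Truncating gives code 2952.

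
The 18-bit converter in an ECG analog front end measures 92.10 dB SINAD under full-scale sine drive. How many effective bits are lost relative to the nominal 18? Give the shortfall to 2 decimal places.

Effective bits = (92.10 − 1.76)/6.02 = 15.0066.
Shortfall = 18 − 15.0066 = 2.9934 bits.

2.99 bits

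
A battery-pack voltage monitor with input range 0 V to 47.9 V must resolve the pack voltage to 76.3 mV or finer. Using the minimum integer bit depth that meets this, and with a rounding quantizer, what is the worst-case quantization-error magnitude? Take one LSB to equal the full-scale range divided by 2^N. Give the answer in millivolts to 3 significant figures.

Span = 47.9 V.
Levels needed ≥ 47.9/76.3 mV = 627.8. 2^10 = 1024 suffices, so N_min = 10.
LSB = 47.9 V / 2^10 = 46.777 mV.
Max error for round-to-nearest is LSB/2 = 23.4 mV.

23.4 mV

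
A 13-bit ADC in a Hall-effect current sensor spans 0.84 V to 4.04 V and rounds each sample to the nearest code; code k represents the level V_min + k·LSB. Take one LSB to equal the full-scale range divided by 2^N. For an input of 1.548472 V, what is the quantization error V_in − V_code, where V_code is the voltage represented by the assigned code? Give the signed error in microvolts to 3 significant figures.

−122 µV

The full-scale span is 4.04 − (0.84) = 3.2 V. LSB = 3.2 V / 2^13 ≈ 390.6 µV.
(1.548472 − (0.84)) / LSB = 0.708472 × 8192/3.2 = 1813.6883. Nearest integer: k = 1814.
V_code = 0.84 + (1814/8192) × 3.2 = 1.548593750 V.
e = 1.548472 − (1.548593750) = −122 µV.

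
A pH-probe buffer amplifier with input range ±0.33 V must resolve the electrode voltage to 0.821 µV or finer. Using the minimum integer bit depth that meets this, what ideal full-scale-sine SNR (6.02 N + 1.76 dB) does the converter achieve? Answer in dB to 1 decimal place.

122.2 dB

Full-scale range = 0.33 V − (-0.33 V) = 0.66 V.
0.66 V / 0.821 µV = 803900. Since 2^19 = 524288 and 2^20 = 1048576, N = 20.
6.02(20) + 1.76 = 122.16 dB.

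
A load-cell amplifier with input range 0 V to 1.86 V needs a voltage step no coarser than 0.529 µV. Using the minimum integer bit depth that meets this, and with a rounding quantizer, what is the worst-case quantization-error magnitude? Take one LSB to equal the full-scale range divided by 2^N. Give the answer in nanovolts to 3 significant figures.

Range is 1.86 V.
Levels needed ≥ 1.86/0.529 µV = 3.516e6. 2^22 = 4194304 suffices, so N_min = 22.
One LSB is 1.86 V / 4194304 = 443.46 nV.
Max error for round-to-nearest is LSB/2 = 222 nV.

222 nV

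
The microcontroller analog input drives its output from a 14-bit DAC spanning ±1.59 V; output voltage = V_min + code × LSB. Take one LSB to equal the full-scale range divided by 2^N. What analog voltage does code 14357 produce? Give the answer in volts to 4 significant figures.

Range = 1.59 − (-1.59) = 3.18 V. LSB = 3.18 V / 2^14.
Output = V_min + (14357/16384) × range = -1.59 + 0.876282 × 3.18 V
      = -1.59 V + 2.78658 V = 1.19658 V.

1.197 V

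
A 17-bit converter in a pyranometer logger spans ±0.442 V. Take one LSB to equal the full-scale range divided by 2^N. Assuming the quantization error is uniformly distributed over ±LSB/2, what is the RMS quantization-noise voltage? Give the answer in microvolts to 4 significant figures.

1.947 µV

The full-scale span is 0.442 − (-0.442) = 0.884 V.
LSB = 0.884 V / 2^17 = 6.74438 µV.
For a uniform distribution on [−LSB/2, +LSB/2], V_rms = LSB/√12 = 6.74438 µV/3.4641 = 1.947 µV.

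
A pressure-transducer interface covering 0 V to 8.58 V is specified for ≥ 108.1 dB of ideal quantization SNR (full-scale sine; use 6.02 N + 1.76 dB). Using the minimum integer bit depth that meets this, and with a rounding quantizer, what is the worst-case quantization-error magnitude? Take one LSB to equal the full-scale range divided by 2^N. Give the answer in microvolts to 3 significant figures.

16.4 µV

Range is 8.58 V.
Solving 6.02 N ≥ 108.1 − 1.76: N ≥ 17.664. Round up → N = 18.
LSB = 8.58 V ÷ 2^18 = 8.58/262144 V = 32.730 µV.
Half an LSB is 16.4 µV.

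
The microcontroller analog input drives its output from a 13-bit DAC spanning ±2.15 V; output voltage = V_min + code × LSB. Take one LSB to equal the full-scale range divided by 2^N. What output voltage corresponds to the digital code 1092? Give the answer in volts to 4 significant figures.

The full-scale span is 2.15 − (-2.15) = 4.3 V. LSB = 4.3 V / 2^13.
V_out = -2.15 + 1092 × (4.3/8192) V
      = -2.15 + 0.573193 = -1.57681 V.

-1.577 V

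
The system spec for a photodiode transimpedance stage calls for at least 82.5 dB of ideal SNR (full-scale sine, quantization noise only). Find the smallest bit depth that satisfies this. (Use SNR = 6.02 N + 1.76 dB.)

14 bits

Required N = ⌈(82.5 − 1.76)/6.02⌉ = ⌈13.412⌉ = 14.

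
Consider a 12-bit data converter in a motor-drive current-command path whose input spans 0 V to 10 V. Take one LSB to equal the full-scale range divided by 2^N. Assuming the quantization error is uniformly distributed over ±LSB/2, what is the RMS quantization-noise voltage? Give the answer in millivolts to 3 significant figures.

Span = 10 V.
LSB = 10 V ÷ 2^12 = 10/4096 V = 2.4414 mV.
V_rms = LSB/√12 = 2.4414 mV / √12 = 0.705 mV.

0.705 mV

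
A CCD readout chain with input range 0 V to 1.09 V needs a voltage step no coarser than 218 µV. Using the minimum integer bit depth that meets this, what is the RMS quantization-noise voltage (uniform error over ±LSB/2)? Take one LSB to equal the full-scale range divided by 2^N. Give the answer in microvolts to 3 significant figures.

Range is 1.09 V.
Need 2^N ≥ 1.09 V / 218 µV = 5000 → N_min = 13.
One LSB is 1.09 V / 8192 = 133.06 µV.
RMS noise = LSB/√12 = 38.4 µV.

38.4 µV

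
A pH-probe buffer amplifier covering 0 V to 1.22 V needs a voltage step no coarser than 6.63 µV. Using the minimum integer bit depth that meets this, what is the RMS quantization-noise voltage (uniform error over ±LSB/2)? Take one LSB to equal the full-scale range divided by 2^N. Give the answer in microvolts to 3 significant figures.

V_FS = 1.22 V.
Required number of levels: 1.22/6.63 µV = 184010; smallest N with 2^N ≥ that is 18.
Step size = 1.22/262144 V = 4.6539 µV.
V_rms = LSB/√12 = 1.34 µV.

1.34 µV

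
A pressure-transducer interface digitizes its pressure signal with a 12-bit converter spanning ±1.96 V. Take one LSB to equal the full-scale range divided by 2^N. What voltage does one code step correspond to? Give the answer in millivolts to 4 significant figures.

Range = 1.96 − (-1.96) = 3.92 V.
2^12 = 4096 levels.
LSB = 3.92 V / 2^12 = 0.9570 mV.

0.9570 mV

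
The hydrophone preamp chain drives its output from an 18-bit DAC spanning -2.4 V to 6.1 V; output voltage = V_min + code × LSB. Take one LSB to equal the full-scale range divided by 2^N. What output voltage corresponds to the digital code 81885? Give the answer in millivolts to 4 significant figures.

255.1 mV

Range = 6.1 − (-2.4) = 8.5 V. LSB = 8.5 V / 2^18.
V_out = V_min + code × LSB = -2.4 V + 81885 × 8.5 V / 262144
      = -2.4 V + 2.65512 V = 0.255115 V.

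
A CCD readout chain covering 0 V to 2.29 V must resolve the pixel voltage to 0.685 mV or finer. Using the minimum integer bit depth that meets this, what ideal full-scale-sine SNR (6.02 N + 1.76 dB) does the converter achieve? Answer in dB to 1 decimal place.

74.0 dB

Range is 2.29 V.
2.29 V / 0.685 mV = 3343. Since 2^11 = 2048 and 2^12 = 4096, N = 12.
6.02(12) + 1.76 = 74.00 dB.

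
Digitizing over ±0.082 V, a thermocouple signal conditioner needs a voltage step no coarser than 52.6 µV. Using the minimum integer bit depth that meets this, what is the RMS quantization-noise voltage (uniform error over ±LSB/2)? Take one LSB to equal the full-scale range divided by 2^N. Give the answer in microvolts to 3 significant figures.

11.6 µV

The full-scale span is 0.082 − (-0.082) = 0.164 V.
0.164 V / 52.6 µV = 3118. Since 2^11 = 2048 and 2^12 = 4096, N = 12.
LSB = 0.164 V ÷ 2^12 = 0.164/4096 V = 40.039 µV.
σ_q = LSB/√12 = 40.039 µV/3.4641 = 11.6 µV.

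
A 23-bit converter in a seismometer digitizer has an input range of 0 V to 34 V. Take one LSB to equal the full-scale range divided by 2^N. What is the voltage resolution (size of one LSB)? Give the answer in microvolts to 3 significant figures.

4.05 µV

Full-scale range = 34 V.
Number of codes = 2^23 = 8388608.
LSB = 34 V ÷ 2^23 = 34/8388608 V = 4.05 µV.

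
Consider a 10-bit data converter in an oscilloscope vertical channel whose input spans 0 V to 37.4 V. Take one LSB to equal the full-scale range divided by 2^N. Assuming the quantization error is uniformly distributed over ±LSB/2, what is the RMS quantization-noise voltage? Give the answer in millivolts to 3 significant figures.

Span = 37.4 V.
One LSB is 37.4 V / 1024 = 36.523 mV.
σ_q = LSB/√12 = 36.523 mV/3.4641 = 10.5 mV.

10.5 mV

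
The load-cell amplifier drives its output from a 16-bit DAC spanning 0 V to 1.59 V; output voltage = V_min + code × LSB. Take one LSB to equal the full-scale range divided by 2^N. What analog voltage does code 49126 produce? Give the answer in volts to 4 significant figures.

Range is 1.59 V. LSB = 1.59 V / 2^16.
V_out = 0 + 49126 × (1.59/65536) V
      = 0 V + 1.19187 V = 1.19187 V.

1.192 V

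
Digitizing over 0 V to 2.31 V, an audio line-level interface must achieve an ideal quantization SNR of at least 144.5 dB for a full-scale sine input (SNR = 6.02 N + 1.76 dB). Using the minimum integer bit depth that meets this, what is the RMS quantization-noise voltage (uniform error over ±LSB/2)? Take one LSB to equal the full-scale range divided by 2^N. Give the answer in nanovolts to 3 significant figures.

39.7 nV

Span = 2.31 V.
Solving 6.02 N ≥ 144.5 − 1.76: N ≥ 23.711. Round up → N = 24.
One LSB is 2.31 V / 16777216 = 137.69 nV.
σ_q = LSB/√12 = 137.69 nV/3.4641 = 39.7 nV.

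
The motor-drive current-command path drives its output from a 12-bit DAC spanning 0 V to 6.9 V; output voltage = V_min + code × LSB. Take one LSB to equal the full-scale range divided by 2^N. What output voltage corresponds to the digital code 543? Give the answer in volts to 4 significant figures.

V_FS = 6.9 V. LSB = 6.9 V / 2^12.
Output = V_min + (543/4096) × range = 0 + 0.132568 × 6.9 V
      = 0 + 0.914722 = 0.914722 V.

0.9147 V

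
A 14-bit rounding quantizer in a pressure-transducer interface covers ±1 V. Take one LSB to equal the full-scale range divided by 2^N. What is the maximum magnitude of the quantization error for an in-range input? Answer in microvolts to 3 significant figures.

61.0 µV

Span: 1 V − (-1 V) = 2 V.
LSB = 2 V ÷ 2^14 = 2/16384 V = 122.07 µV.
Worst-case error for round-to-nearest is half an LSB: 61.0 µV.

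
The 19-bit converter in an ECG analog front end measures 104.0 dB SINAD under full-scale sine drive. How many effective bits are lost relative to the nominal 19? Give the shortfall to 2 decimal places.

2.02 bits

ENOB = (SINAD − 1.76)/6.02 = (104.0 − 1.76)/6.02 = 16.9834 bits.
Shortfall = 19 − 16.9834 = 2.0166 bits.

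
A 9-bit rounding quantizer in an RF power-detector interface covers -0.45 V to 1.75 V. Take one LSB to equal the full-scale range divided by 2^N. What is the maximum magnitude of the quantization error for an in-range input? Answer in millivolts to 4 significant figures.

Range = 1.75 − (-0.45) = 2.2 V.
One LSB is 2.2 V / 512 = 4.29688 mV.
Worst-case error for round-to-nearest is half an LSB: 2.148 mV.

2.148 mV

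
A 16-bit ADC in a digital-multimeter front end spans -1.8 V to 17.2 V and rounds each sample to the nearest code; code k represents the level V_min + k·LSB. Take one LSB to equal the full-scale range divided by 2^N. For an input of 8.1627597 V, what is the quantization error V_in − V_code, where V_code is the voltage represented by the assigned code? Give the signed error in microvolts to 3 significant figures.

Range = 17.2 − (-1.8) = 19 V. LSB = 19 V / 2^16 ≈ 289.9 µV.
(8.1627597 − (-1.8)) / LSB = 9.9627597 × 65536/19 = 34364.1800. Nearest integer: k = 34364.
V_code = V_min + k × range/2^16 = -1.8 + 34364 × 19/65536 = 8.1627075195 V.
e = 8.1627597 − (8.1627075195) = +52.2 µV.

+52.2 µV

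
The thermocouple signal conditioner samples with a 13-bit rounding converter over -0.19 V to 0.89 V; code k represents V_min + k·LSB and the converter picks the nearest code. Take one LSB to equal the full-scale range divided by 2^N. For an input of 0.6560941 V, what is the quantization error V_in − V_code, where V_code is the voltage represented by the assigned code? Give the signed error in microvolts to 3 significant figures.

Range = 0.89 − (-0.19) = 1.08 V. LSB = 1.08 V / 2^13 ≈ 131.8 µV.
(V_in − V_min)/LSB = (0.6560941 − (-0.19)) × 8192/1.08 = 6417.7804 → nearest code k = 6418.
V_code = V_min + k × range/2^13 = -0.19 + 6418 × 1.08/8192 = 0.6561230469 V.
e = 0.6560941 − (0.6561230469) = −28.9 µV.

−28.9 µV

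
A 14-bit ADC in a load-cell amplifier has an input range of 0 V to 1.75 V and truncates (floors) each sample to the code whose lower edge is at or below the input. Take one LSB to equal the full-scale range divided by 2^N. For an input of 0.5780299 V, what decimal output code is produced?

5411

Span = 1.75 V. LSB = 1.75 V / 2^14 ≈ 106.8 µV.
(V_in − V_min) × 2^14/range = (0.5780299 − (0)) × 16384/1.75 = 5411.681.
Floor → code = 5411.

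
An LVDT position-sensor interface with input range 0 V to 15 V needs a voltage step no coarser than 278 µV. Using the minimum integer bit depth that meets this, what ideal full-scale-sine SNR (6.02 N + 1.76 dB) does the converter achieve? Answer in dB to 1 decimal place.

98.1 dB

Full-scale range = 15 V.
Required number of levels: 15/278 µV = 53957; smallest N with 2^N ≥ that is 16.
6.02(16) + 1.76 = 98.08 dB.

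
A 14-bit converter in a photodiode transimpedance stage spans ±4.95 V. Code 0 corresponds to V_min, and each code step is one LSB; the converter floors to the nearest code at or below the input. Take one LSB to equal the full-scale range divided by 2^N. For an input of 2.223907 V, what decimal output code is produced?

Span: 4.95 V − (-4.95 V) = 9.9 V. LSB = 9.9 V / 2^14 ≈ 0.6042 mV.
V_in − V_min = 2.223907 − (-4.95) = 7.173907 V.
Divide by LSB: 7.173907 × 16384/9.9 = 11872.4538.
Truncating gives code 11872.

11872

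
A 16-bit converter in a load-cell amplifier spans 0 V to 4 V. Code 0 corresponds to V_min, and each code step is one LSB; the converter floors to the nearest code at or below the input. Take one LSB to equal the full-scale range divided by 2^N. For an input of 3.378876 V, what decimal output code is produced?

55359

V_FS = 4 V. LSB = 4 V / 2^16 ≈ 61.04 µV.
(V_in − V_min) × 2^16/range = (3.378876 − (0)) × 65536/4 = 55359.504.
Floor → code = 55359.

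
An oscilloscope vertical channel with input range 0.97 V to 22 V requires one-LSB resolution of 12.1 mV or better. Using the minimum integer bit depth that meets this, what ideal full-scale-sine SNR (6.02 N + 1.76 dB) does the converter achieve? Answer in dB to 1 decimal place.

Full-scale range = 22 V − (0.97 V) = 21.03 V.
Need 2^N ≥ 21.03 V / 12.1 mV = 1738 → N_min = 11.
SNR = 6.02 × 11 + 1.76 = 67.98 dB.

68.0 dB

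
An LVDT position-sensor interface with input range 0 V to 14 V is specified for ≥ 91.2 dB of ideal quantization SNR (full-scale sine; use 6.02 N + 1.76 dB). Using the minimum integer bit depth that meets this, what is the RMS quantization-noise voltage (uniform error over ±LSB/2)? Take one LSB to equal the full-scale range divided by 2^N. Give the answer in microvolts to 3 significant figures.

Range is 14 V.
Required N = ⌈(91.2 − 1.76)/6.02⌉ = ⌈14.857⌉ = 15.
LSB = 14 V / 2^15 = 427.25 µV.
RMS noise = LSB/√12 = 123 µV.

123 µV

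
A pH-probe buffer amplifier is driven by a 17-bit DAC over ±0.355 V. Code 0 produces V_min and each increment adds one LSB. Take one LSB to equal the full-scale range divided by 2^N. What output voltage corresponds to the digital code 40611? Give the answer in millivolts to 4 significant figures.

-135.0 mV

Full-scale range = 0.355 V − (-0.355 V) = 0.71 V. LSB = 0.71 V / 2^17.
V_out = V_min + code × LSB = -0.355 V + 40611 × 0.71 V / 131072
      = -0.355 + 0.219985 = -0.135015 V.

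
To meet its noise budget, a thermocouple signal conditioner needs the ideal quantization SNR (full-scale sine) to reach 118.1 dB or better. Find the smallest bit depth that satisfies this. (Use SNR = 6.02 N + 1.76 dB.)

20 bits

6.02 N + 1.76 ≥ 118.1 gives N ≥ 19.326, so the minimum integer is 20.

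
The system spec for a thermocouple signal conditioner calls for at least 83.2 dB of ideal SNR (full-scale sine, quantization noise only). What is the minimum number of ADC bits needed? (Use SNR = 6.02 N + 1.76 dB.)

Required N = ⌈(83.2 − 1.76)/6.02⌉ = ⌈13.528⌉ = 14.

14 bits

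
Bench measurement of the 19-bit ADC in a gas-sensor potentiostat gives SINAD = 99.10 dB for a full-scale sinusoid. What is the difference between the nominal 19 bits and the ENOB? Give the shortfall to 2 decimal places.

2.83 bits

N_eff = (99.10 − 1.76)/6.02 = 16.1694 bits.
Lost resolution: 19 − 16.1694 = 2.8306 bits.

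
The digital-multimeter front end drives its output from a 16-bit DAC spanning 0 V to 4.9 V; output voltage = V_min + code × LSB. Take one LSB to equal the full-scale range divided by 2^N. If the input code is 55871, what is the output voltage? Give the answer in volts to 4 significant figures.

4.177 V

Full-scale range = 4.9 V. LSB = 4.9 V / 2^16.
V_out = V_min + code × LSB = 0 V + 55871 × 4.9 V / 65536
      = 0 + 4.17737 = 4.17737 V.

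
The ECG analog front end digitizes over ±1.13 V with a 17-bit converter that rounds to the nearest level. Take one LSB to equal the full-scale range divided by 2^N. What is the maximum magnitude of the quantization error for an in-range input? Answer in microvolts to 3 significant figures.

The full-scale span is 1.13 − (-1.13) = 2.26 V.
LSB = 2.26 V / 2^17 = 17.242 µV.
A rounding quantizer has |error| ≤ LSB/2 = 8.62 µV.

8.62 µV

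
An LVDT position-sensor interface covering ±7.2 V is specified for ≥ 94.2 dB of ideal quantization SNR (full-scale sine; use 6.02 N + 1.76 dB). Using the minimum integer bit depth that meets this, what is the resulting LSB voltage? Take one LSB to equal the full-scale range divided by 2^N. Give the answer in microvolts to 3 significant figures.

Span: 7.2 V − (-7.2 V) = 14.4 V.
Required N = ⌈(94.2 − 1.76)/6.02⌉ = ⌈15.355⌉ = 16.
LSB = 14.4 V ÷ 2^16 = 14.4/65536 V = 220 µV.

220 µV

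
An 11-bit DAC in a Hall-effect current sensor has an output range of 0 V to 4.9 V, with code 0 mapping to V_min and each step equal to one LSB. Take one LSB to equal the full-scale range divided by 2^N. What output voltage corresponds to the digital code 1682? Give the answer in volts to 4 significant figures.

Span = 4.9 V. LSB = 4.9 V / 2^11.
Output = V_min + (1682/2048) × range = 0 + 0.821289 × 4.9 V
      = 0 + 4.02432 = 4.02432 V.

4.024 V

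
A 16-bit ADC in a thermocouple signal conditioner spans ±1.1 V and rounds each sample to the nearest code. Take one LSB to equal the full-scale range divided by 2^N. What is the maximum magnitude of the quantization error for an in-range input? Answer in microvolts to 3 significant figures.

16.8 µV

The full-scale span is 1.1 − (-1.1) = 2.2 V.
LSB = 2.2 V / 2^16 = 33.569 µV.
|e|_max = LSB/2 = 16.8 µV.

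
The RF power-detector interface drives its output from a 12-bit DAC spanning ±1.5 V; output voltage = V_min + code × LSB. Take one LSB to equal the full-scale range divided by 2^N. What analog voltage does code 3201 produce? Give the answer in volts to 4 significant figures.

0.8445 V

Range = 1.5 − (-1.5) = 3 V. LSB = 3 V / 2^12.
Output = V_min + (3201/4096) × range = -1.5 + 0.781494 × 3 V
      = -1.5 + 2.34448 = 0.844482 V.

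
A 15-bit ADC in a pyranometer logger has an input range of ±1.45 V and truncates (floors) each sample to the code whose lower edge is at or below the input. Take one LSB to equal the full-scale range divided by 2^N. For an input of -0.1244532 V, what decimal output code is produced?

Span: 1.45 V − (-1.45 V) = 2.9 V. LSB = 2.9 V / 2^15 ≈ 88.50 µV.
V_in − V_min = -0.1244532 − (-1.45) = 1.3255468 V.
Divide by LSB: 1.3255468 × 32768/2.9 = 14977.7647.
Truncating gives code 14977.

14977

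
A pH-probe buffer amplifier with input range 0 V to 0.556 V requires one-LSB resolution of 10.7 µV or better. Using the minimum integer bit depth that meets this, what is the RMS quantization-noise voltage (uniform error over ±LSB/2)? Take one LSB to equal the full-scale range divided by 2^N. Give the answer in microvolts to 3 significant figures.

Range is 0.556 V.
Need 2^N ≥ 0.556 V / 10.7 µV = 51960 → N_min = 16.
LSB = 0.556 V ÷ 2^16 = 0.556/65536 V = 8.4839 µV.
σ_q = LSB/√12 = 8.4839 µV/3.4641 = 2.45 µV.

2.45 µV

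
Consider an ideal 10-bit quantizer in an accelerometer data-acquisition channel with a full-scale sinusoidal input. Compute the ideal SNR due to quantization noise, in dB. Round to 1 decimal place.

Ideal quantization SNR: 6.02 × 10 + 1.76 dB = 62.0 dB.

62.0 dB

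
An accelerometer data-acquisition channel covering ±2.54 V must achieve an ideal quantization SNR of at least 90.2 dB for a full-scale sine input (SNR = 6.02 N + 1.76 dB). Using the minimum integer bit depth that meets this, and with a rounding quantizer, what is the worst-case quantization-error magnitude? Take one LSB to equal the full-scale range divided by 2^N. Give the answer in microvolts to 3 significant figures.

77.5 µV

Span: 2.54 V − (-2.54 V) = 5.08 V.
Solving 6.02 N ≥ 90.2 − 1.76: N ≥ 14.691. Round up → N = 15.
LSB = 5.08 V / 2^15 = 155.03 µV.
Max error for round-to-nearest is LSB/2 = 77.5 µV.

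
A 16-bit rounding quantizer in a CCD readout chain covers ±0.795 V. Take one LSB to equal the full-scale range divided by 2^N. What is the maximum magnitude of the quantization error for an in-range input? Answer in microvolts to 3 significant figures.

12.1 µV

Span: 0.795 V − (-0.795 V) = 1.59 V.
LSB = 1.59 V / 2^16 = 24.261 µV.
A rounding quantizer has |error| ≤ LSB/2 = 12.1 µV.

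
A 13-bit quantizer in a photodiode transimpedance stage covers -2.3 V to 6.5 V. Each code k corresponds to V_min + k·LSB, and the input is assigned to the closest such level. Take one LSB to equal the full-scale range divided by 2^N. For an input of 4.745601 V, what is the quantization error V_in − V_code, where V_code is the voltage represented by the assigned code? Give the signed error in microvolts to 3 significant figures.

−200 µV

Full-scale range = 6.5 V − (-2.3 V) = 8.8 V. LSB = 8.8 V / 2^13 ≈ 1.074 mV.
(V_in − V_min)/LSB = (4.745601 − (-2.3)) × 8192/8.8 = 6558.8140 → nearest code k = 6559.
V_code = V_min + k × range/2^13 = -2.3 + 6559 × 8.8/8192 = 4.745800781 V.
V_in − V_code = 4.745601 − (4.745800781) = −200 µV.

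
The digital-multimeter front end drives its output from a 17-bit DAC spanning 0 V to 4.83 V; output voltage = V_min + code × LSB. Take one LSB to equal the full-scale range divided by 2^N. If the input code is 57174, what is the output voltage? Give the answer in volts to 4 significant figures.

2.107 V

V_FS = 4.83 V. LSB = 4.83 V / 2^17.
V_out = 0 + 57174 × (4.83/131072) V
      = 0 + 2.10686 = 2.10686 V.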